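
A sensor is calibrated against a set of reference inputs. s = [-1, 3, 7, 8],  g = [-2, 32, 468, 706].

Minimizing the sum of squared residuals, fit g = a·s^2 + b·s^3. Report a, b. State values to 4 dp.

a = -0.8690, b = 1.4878

The normal system XᵀX·[a, b]ᵀ = Xᵀg is [[6579, 49817]; [49817, 380523]]·[a, b]ᵀ = [68402, 522862]ᵀ.
det = 6579·380523 − 49817² = 21727328.
a = (68402·380523 − 49817·522862)/21727328 = -2360251/2715916; b = (6579·522862 − 49817·68402)/21727328 = 4040833/2715916.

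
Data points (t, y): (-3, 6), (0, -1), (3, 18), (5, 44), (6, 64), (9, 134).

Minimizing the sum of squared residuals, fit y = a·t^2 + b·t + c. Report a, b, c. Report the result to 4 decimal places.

a = 1.4495, b = 1.9798, c = -1.0854

Sums needed: Σt^2·t^2 = 8644, Σt^2·t = 1070, Σt^2 = 160, Σt·t = 160, Σt = 20, Σ1 = 6.
Moment sums: Σt^2·y = 14474, Σt·y = 1846, Σy = 265.
Inverting the 3×3 Gram matrix, [a, b, c]ᵀ = [416/287, 2841/1435, -89/82]ᵀ.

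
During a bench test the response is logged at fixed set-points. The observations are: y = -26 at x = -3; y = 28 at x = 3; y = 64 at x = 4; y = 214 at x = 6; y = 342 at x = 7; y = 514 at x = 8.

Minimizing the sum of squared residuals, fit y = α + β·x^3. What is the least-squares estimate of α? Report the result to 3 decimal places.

α = 0.115

The normal system AᵀA·[α, β]ᵀ = Aᵀy is [[6, 1135]; [1135, 432003]]·[α, β]ᵀ = [1136, 432252]ᵀ.
Δ = 6·432003 − 1135² = 1303793.
α = (1136·432003 − 1135·432252)/1303793 = 149388/1303793; β = (6·432252 − 1135·1136)/1303793 = 1304152/1303793.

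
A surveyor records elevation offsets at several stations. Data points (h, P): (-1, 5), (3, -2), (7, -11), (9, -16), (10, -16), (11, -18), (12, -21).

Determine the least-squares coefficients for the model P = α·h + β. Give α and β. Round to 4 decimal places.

α = -1.9968, β = 3.2623

With design matrix X, XᵀX = [[505, 51]; [51, 7]] and XᵀP = [-842, -79]ᵀ.
Eliminating β: 7·(row 1) − 51·(row 2) gives 934·α = 7·(-842) − 51·(-79) = -1865, so α = -1865/934.
Then β = ((-79) − 51·(-1865/934))/7 = 3047/934.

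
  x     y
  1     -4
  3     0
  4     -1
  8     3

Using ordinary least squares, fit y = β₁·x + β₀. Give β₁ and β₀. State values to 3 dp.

β₁ = 0.923, β₀ = -4.192

MᵀM·[β₁, β₀]ᵀ = Mᵀy reads: 90·β₁ + 16·β₀ = 16;  16·β₁ + 4·β₀ = -2.
det = 90·4 − 16² = 104.
β₁ = (16·4 − 16·(-2))/104 = 12/13; β₀ = (90·(-2) − 16·16)/104 = -109/26.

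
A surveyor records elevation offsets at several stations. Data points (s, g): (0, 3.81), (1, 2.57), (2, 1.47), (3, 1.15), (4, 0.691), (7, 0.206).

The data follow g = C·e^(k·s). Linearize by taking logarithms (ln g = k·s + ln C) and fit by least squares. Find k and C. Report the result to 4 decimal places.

k = -0.4162, C = 3.7510

Let Y = ln g. Fitting Y = k·s + ln C by least squares:
Σs = 17.0000, Σ(s)² = 79.0000, Σln g = 0.8571, Σs·ln g = -10.4039.
Normal system: [[79.0000, 17.0000]; [17.0000, 6]]·[k, ln C]ᵀ = [-10.4039, 0.8571]ᵀ.
Δ = 79.0000·6 − (17.0000)² = 185.0000; k = (-10.4039·6 − 17.0000·0.8571)/185.0000 = -0.41618, ln C = (79.0000·0.8571 − 17.0000·-10.4039)/185.0000 = 1.32202, so C = exp(1.32202) = 3.75101.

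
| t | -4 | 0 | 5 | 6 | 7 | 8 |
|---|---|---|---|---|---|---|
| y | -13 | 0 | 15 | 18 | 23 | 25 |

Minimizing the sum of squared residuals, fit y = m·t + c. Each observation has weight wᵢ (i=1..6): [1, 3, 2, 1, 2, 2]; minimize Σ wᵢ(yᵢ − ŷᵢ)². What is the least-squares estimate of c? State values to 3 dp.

Entries of AᵀWA: Σwᵢ·t·t = 328, Σwᵢ·t = 42, Σwᵢ·1 = 11.
Moment sums: Σwᵢ·t·y = 1032, Σwᵢ·y = 131.
AᵀWA·[m, c]ᵀ = AᵀWy becomes [[328, 42]; [42, 11]]·[m, c]ᵀ = [1032, 131]ᵀ.
Eliminating c: 11·(row 1) − 42·(row 2) gives 1844·m = 11·1032 − 42·131 = 5850, so m = 2925/922.
Then c = (131 − 42·(2925/922))/11 = -94/461.

c = -0.204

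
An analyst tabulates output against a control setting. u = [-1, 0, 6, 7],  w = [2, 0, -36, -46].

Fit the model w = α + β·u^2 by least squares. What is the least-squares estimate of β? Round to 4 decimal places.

β = -0.9886

From the data, Σ1 = 4, Σu^2 = 86, Σu^2·u^2 = 3698.
Right-hand side: Σw = -80, Σu^2·w = -3548.
So MᵀM·[α, β]ᵀ = Mᵀw: [[4, 86]; [86, 3698]]·[α, β]ᵀ = [-80, -3548]ᵀ.
Eliminating β: 3698·(row 1) − 86·(row 2) gives 7396·α = 3698·(-80) − 86·(-3548) = 9288, so α = 54/43.
Then β = ((-3548) − 86·(54/43))/3698 = -1828/1849.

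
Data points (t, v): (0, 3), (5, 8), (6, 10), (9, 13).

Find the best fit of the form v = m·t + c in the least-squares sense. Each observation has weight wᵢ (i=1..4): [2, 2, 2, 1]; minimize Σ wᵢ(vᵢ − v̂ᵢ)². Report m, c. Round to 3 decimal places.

m = 1.117, c = 2.909

Normal-equation sums: Σwᵢ·t·t = 203, Σwᵢ·t = 31, Σwᵢ·1 = 7.
Right-hand side: Σwᵢ·t·v = 317, Σwᵢ·v = 55.
det = 203·7 − 31² = 460.
m = (317·7 − 31·55)/460 = 257/230; c = (203·55 − 31·317)/460 = 669/230.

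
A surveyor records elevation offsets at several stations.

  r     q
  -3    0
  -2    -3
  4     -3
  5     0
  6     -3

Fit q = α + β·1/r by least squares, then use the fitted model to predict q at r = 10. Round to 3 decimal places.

Setting ∂/∂α … = 0 gives: 5·α + (-13/60)·β = -9;  (-13/60)·α + (1769/3600)·β = 1/4.
Δ = 5·(1769/3600) − (-13/60)² = 241/100.
α = ((-9)·(1769/3600) − (-13/60)·(1/4))/(241/100) = -2621/1446; β = (5·(1/4) − (-13/60)·(-9))/(241/100) = -70/241.
At r = 10: q̂ = (-2621/1446)·(1) + (-70/241)·(1/10) = -2663/1446.

q̂ = -1.842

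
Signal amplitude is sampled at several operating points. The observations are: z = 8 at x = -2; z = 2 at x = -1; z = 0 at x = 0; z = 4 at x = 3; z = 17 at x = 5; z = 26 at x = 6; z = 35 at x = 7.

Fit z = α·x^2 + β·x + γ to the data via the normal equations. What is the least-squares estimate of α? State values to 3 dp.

Sums needed: Σx^2·x^2 = 4420, Σx^2·x = 702, Σx^2 = 124, Σx·x = 124, Σx = 18, Σ1 = 7.
Moment sums: Σx^2·z = 3146, Σx·z = 480, Σz = 92.
AᵀA·[α, β, γ]ᵀ = Aᵀz becomes [[4420, 702, 124]; [702, 124, 18]; [124, 18, 7]]·[α, β, γ]ᵀ = [3146, 480, 92]ᵀ.
Inverting the 3×3 Gram matrix, [α, β, γ]ᵀ = [14332/15163, -23163/15163, 4966/15163]ᵀ.

α = 0.945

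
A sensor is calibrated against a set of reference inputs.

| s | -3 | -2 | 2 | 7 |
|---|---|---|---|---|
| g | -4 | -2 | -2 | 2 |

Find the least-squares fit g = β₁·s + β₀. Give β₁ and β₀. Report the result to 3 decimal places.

β₁ = 0.516, β₀ = -2.016

The normal system MᵀM·[β₁, β₀]ᵀ = Mᵀg is [[66, 4]; [4, 4]]·[β₁, β₀]ᵀ = [26, -6]ᵀ.
Eliminating β₀: 4·(row 1) − 4·(row 2) gives 248·β₁ = 4·26 − 4·(-6) = 128, so β₁ = 16/31.
Then β₀ = ((-6) − 4·(16/31))/4 = -125/62.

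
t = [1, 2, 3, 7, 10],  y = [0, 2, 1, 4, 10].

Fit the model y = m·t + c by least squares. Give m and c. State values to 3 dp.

Sums needed: Σt·t = 163, Σt = 23, Σ1 = 5.
And Σt·y = 135, Σy = 17.
Δ = 163·5 − 23² = 286.
m = (135·5 − 23·17)/286 = 142/143; c = (163·17 − 23·135)/286 = -167/143.

m = 0.993, c = -1.168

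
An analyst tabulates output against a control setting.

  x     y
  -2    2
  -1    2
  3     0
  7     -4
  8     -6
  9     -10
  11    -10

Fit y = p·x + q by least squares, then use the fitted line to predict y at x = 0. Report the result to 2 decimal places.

Compute the Gram sums: Σx·x = 329, Σx = 35, Σ1 = 7.
Right-hand side: Σx·y = -282, Σy = -26.
So MᵀM·[p, q]ᵀ = Mᵀy: [[329, 35]; [35, 7]]·[p, q]ᵀ = [-282, -26]ᵀ.
Eliminating q: 7·(row 1) − 35·(row 2) gives 1078·p = 7·(-282) − 35·(-26) = -1064, so p = -76/77.
Then q = ((-26) − 35·(-76/77))/7 = 94/77.
At x = 0: ŷ = (-76/77)·(0) + (94/77)·(1) = 94/77.

ŷ = 1.22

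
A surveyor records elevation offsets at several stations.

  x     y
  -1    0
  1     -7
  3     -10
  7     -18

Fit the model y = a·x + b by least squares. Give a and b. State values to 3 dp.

The normal equations are: 60·a + 10·b = -163;  10·a + 4·b = -35.
Eliminating b: 4·(row 1) − 10·(row 2) gives 140·a = 4·(-163) − 10·(-35) = -302, so a = -151/70.
Then b = ((-35) − 10·(-151/70))/4 = -47/14.

a = -2.157, b = -3.357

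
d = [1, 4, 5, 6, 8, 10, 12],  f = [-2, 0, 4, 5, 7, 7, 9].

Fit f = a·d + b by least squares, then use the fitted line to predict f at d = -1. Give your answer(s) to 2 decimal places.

f̂ = -3.39

Setting ∂/∂a … = 0 gives: 386·a + 46·b = 282;  46·a + 7·b = 30.
(Σd·d = 386, Σd = 46, Σ1 = 7, Σd·f = 282, Σf = 30.)
Δ = 386·7 − 46² = 586.
a = (282·7 − 46·30)/586 = 297/293; b = (386·30 − 46·282)/586 = -696/293.
At d = -1: f̂ = (297/293)·(-1) + (-696/293)·(1) = -993/293.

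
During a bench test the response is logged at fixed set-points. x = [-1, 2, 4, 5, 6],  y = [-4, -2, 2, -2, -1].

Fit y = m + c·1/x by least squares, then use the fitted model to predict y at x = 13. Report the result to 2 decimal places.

ŷ = -1.28

Compute the Gram sums: Σ1 = 5, Σ1/x = 7/60, Σ1/x·1/x = 4969/3600.
Right-hand side: Σy = -7, Σ1/x·y = 44/15.
MᵀM·[m, c]ᵀ = Mᵀy becomes [[5, 7/60]; [7/60, 4969/3600]]·[m, c]ᵀ = [-7, 44/15]ᵀ.
det = 5·(4969/3600) − (7/60)² = 6199/900.
m = ((-7)·(4969/3600) − (7/60)·(44/15))/(6199/900) = -36015/24796; c = (5·(44/15) − (7/60)·(-7))/(6199/900) = 13935/6199.
At x = 13: ŷ = (-36015/24796)·(1) + (13935/6199)·(1/13) = -412455/322348.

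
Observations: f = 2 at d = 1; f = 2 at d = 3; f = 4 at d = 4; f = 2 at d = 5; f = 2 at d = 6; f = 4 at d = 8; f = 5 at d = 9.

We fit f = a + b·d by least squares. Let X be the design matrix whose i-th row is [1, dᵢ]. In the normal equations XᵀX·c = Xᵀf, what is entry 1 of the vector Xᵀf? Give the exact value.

Entry 1 ↔ basis 1, so (Xᵀf)_{1} = Σᵢ fᵢ = (1)·(2) + (1)·(2) + (1)·(4) + (1)·(2) + (1)·(2) + (1)·(4) + (1)·(5) = 21.

21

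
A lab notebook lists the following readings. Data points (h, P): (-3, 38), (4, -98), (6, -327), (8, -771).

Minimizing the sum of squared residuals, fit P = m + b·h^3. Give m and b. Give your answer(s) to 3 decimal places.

m = -2.355, b = -1.501

Sums needed: Σ1 = 4, Σh^3 = 765, Σh^3·h^3 = 313625.
And ΣP = -1158, Σh^3·P = -472682.
MᵀM·[m, b]ᵀ = MᵀP becomes [[4, 765]; [765, 313625]]·[m, b]ᵀ = [-1158, -472682]ᵀ.
Eliminating b: 313625·(row 1) − 765·(row 2) gives 669275·m = 313625·(-1158) − 765·(-472682) = -1576020, so m = -315204/133855.
Then b = ((-472682) − 765·(-315204/133855))/313625 = -1004858/669275.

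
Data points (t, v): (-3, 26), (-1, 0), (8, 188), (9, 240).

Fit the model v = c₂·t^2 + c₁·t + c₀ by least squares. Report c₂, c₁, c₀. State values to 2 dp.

c₂ = 3.09, c₁ = -0.70, c₀ = -3.86

Setting ∂/∂c₂ … = 0 gives: 10739·c₂ + 1213·c₁ + 155·c₀ = 31706;  1213·c₂ + 155·c₁ + 13·c₀ = 3586;  155·c₂ + 13·c₁ + 4·c₀ = 454.
(Σt^2·t^2 = 10739, Σt^2·t = 1213, Σt^2 = 155, Σt·t = 155, Σt = 13, Σ1 = 4, Σt^2·v = 31706, Σt·v = 3586, Σv = 454.)
Solving the 3×3 system (Gaussian elimination) gives c₂ = 31475/10194, c₁ = -7177/10194, c₀ = -6552/1699.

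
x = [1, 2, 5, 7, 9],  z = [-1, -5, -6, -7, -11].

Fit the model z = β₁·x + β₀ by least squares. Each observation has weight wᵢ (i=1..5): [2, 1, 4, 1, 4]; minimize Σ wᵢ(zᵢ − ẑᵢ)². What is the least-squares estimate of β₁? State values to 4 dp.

With design matrix A, AᵀWA = [[479, 67]; [67, 12]] and AᵀWz = [-577, -82]ᵀ.
det = 479·12 − 67² = 1259.
β₁ = ((-577)·12 − 67·(-82))/1259 = -1430/1259; β₀ = (479·(-82) − 67·(-577))/1259 = -619/1259.

β₁ = -1.1358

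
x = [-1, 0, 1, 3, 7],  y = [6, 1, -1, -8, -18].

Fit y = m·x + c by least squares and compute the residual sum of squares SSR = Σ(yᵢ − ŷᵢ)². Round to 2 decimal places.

SSR = 3.78

The normal system AᵀA·[m, c]ᵀ = Aᵀy is [[60, 10]; [10, 5]]·[m, c]ᵀ = [-157, -20]ᵀ.
Determinant 60·5 − 10² = 200.
m = ((-157)·5 − 10·(-20))/200 = -117/40; c = (60·(-20) − 10·(-157))/200 = 37/20.
Residuals: 49/40, -17/20, 3/40, -43/40, 5/8; SSR = 151/40.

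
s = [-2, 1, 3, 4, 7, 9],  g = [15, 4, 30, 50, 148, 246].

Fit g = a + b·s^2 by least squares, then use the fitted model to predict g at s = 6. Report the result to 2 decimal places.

ĝ = 110.20

Sums needed: Σ1 = 6, Σs^2 = 160, Σs^2·s^2 = 9316.
Moment sums: Σg = 493, Σs^2·g = 28312.
Eliminating b: 9316·(row 1) − 160·(row 2) gives 30296·a = 9316·493 − 160·28312 = 62868, so a = 15717/7574.
Then b = (28312 − 160·(15717/7574))/9316 = 11374/3787.
At s = 6: ĝ = (15717/7574)·(1) + (11374/3787)·(36) = 119235/1082.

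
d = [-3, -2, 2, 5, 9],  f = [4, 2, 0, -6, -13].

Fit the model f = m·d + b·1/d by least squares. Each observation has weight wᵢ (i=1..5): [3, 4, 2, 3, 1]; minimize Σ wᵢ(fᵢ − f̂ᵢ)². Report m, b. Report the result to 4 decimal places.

m = -1.4272, b = 2.8029

With design matrix M, MᵀWM = [[207, 13]; [13, 7961/4050]] and MᵀWf = [-259, -587/45]ᵀ.
Δ = 207·(7961/4050) − 13² = 107053/450.
m = ((-259)·(7961/4050) − 13·(-587/45))/(107053/450) = -1375109/963477; b = (207·(-587/45) − 13·(-259))/(107053/450) = 300060/107053.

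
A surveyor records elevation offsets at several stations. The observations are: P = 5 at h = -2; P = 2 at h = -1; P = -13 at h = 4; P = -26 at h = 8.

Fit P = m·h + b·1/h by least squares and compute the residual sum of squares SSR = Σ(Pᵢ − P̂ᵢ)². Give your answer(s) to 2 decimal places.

Setting ∂/∂m … = 0 gives: 85·m + 4·b = -272;  4·m + (85/64)·b = -11.
det = 85·(85/64) − 4² = 6201/64.
m = ((-272)·(85/64) − 4·(-11))/(6201/64) = -2256/689; b = (85·(-11) − 4·(-272))/(6201/64) = 1088/689.
Residuals: -523/689, 210/689, -205/689, -2/689; SSR = 522/689.

SSR = 0.76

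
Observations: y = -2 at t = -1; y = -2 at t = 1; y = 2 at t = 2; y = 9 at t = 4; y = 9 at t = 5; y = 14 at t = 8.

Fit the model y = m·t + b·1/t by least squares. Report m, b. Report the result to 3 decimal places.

m = 1.877, b = -1.883

Compute the Gram sums: Σt·t = 111, Σt·1/t = 6, Σ1/t·1/t = 3789/1600.
And Σt·y = 197, Σ1/t·y = 34/5.
So AᵀA·[m, b]ᵀ = Aᵀy: [[111, 6]; [6, 3789/1600]]·[m, b]ᵀ = [197, 34/5]ᵀ.
Determinant 111·(3789/1600) − 6² = 362979/1600.
m = (197·(3789/1600) − 6·(34/5))/(362979/1600) = 227051/120993; b = (111·(34/5) − 6·197)/(362979/1600) = -227840/120993.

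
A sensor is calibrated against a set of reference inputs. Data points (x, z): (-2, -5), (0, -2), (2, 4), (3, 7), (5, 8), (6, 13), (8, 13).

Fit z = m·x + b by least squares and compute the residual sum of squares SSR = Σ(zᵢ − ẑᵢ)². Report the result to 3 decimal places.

From the data, Σx·x = 142, Σx = 22, Σ1 = 7.
And Σx·z = 261, Σz = 38.
So AᵀA·[m, b]ᵀ = Aᵀz: [[142, 22]; [22, 7]]·[m, b]ᵀ = [261, 38]ᵀ.
Determinant 142·7 − 22² = 510.
m = (261·7 − 22·38)/510 = 991/510; b = (142·38 − 22·261)/510 = -173/255.
Residuals: -37/85, -337/255, 202/255, 943/510, -529/510, 103/51, -28/15; SSR = 7457/510.

SSR = 14.622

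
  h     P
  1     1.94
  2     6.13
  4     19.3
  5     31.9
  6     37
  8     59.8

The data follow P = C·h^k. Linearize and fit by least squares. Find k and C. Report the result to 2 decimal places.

k = 1.66, C = 1.96

With ln Pᵢ as the transformed response and ln hᵢ as the regressor:
Sums: Σln h = 7.5601, Σ(ln h)² = 12.5270, Σln P = 16.6005, Σln h·ln P = 25.9101.
Normal system: [[12.5270, 7.5601]; [7.5601, 6]]·[k, ln C]ᵀ = [25.9101, 16.6005]ᵀ.
Solving (det = 18.0074): k = 1.66374, ln C = 0.67042, so C = exp(0.67042) = 1.95506.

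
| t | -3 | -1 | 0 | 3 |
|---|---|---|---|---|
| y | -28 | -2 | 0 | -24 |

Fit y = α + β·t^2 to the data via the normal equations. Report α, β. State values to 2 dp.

The normal system AᵀA·[α, β]ᵀ = Aᵀy is [[4, 19]; [19, 163]]·[α, β]ᵀ = [-54, -470]ᵀ.
Δ = 4·163 − 19² = 291.
α = ((-54)·163 − 19·(-470))/291 = 128/291; β = (4·(-470) − 19·(-54))/291 = -854/291.

α = 0.44, β = -2.93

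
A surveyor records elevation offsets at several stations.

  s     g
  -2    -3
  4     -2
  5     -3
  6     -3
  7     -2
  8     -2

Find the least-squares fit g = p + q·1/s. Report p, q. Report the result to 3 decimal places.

p = -2.553, q = 0.831

From the data, Σ1 = 6, Σ1/s = 323/840, Σ1/s·1/s = 293749/705600.
Right-hand side: Σg = -15, Σ1/s·g = -89/140.
det = 6·(293749/705600) − (323/840)² = 331633/141120.
p = ((-15)·(293749/705600) − (323/840)·(-89/140))/(331633/141120) = -4233753/1658165; q = (6·(-89/140) − (323/840)·(-15))/(331633/141120) = 275688/331633.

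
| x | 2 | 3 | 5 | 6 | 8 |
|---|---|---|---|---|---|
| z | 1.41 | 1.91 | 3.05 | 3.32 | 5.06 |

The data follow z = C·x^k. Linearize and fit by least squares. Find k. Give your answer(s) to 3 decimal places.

Linearized form: ln z = k·ln x + ln C. From the 5 transformed points,
Over the data: Σln x = 7.2724, Σ(ln x)² = 11.8122, Σln z = 4.9272, Σln x·ln z = 8.2654.
Normal system: [[11.8122, 7.2724]; [7.2724, 5]]·[k, ln C]ᵀ = [8.2654, 4.9272]ᵀ.
Solving (det = 6.1731): k = 0.89011, ln C = -0.30922.

k = 0.890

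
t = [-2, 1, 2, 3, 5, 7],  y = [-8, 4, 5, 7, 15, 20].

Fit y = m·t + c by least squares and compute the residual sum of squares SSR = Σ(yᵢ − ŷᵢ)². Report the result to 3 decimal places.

SSR = 6.608

Sums needed: Σt·t = 92, Σt = 16, Σ1 = 6.
Moment sums: Σt·y = 266, Σy = 43.
Eliminating c: 6·(row 1) − 16·(row 2) gives 296·m = 6·266 − 16·43 = 908, so m = 227/74.
Then c = (43 − 16·(227/74))/6 = -75/74.
Residuals: -63/74, 72/37, -9/74, -44/37, 25/37, -17/37; SSR = 489/74.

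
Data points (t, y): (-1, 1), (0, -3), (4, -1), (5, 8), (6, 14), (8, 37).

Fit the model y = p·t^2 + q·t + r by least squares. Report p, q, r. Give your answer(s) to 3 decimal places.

Compute the Gram sums: Σt^2·t^2 = 6274, Σt^2·t = 916, Σt^2 = 142, Σt·t = 142, Σt = 22, Σ1 = 6.
And Σt^2·y = 3057, Σt·y = 415, Σy = 56.
Solving the 3×3 system (Gaussian elimination) gives p = 34981/33594, q = -110635/33594, r = -18113/5599.

p = 1.041, q = -3.293, r = -3.235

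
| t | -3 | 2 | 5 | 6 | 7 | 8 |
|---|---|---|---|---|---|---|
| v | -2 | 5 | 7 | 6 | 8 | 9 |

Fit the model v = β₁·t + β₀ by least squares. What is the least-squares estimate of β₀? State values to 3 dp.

β₀ = 1.602

Forming AᵀA = [[187, 25]; [25, 6]] and Aᵀv = [215, 33]ᵀ gives AᵀA·[β₁, β₀]ᵀ = Aᵀv.
Eliminating β₀: 6·(row 1) − 25·(row 2) gives 497·β₁ = 6·215 − 25·33 = 465, so β₁ = 465/497.
Then β₀ = (33 − 25·(465/497))/6 = 796/497.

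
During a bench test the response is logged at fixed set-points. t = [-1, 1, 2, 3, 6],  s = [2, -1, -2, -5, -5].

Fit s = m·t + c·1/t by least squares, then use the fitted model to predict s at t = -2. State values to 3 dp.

XᵀX·[m, c]ᵀ = Xᵀs reads: 51·m + 5·c = -52;  5·m + (43/18)·c = -13/2.
(Σt·t = 51, Σt·1/t = 5, Σ1/t·1/t = 43/18, Σt·s = -52, Σ1/t·s = -13/2.)
Eliminating c: (43/18)·(row 1) − 5·(row 2) gives (581/6)·m = (43/18)·(-52) − 5·(-13/2) = -1651/18, so m = -1651/1743.
Then c = ((-13/2) − 5·(-1651/1743))/(43/18) = -429/581.
At t = -2: ŝ = (-1651/1743)·(-2) + (-429/581)·(-1/2) = 7891/3486.

ŝ = 2.264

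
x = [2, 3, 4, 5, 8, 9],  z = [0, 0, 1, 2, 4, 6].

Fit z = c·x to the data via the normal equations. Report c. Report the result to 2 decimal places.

The normal equations are: 199·c = 100.
(Σx·x = 199, Σx·z = 100.)
c = 100/199 = 0.502513.

c = 0.50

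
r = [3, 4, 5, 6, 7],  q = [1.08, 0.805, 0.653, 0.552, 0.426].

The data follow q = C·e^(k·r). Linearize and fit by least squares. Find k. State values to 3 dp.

With ln qᵢ as the transformed response and rᵢ as the regressor:
Over the data: Σr = 25.0000, Σ(r)² = 135.0000, Σln q = -2.0137, Σr·ln q = -12.3061.
Normal system: [[135.0000, 25.0000]; [25.0000, 5]]·[k, ln C]ᵀ = [-12.3061, -2.0137]ᵀ.
Slope k = (n·Σr·ln q − Σr·Σln q)/(n·Σ(r)² − (Σr)²) = (5·-12.3061 − 25.0000·-2.0137)/50.0000 = -0.22378; ln C = (Σln q − k·Σr)/n = 0.71619.

k = -0.224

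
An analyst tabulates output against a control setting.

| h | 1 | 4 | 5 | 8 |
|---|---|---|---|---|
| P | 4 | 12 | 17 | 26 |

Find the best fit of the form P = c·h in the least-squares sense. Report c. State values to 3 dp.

c = 3.255

Normal-equation sums: Σh·h = 106.
For AᵀP: Σh·P = 345.
So AᵀA·[c]ᵀ = AᵀP: [[106]]·[c]ᵀ = [345]ᵀ.
Hence c = 345 / 106 ≈ 3.25472.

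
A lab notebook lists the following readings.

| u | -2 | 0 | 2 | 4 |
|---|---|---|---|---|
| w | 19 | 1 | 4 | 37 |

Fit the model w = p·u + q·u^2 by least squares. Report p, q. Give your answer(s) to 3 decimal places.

The normal equations are: 24·p + 64·q = 118;  64·p + 288·q = 684.
Eliminating q: 288·(row 1) − 64·(row 2) gives 2816·p = 288·118 − 64·684 = -9792, so p = -153/44.
Then q = (684 − 64·(-153/44))/288 = 277/88.

p = -3.477, q = 3.148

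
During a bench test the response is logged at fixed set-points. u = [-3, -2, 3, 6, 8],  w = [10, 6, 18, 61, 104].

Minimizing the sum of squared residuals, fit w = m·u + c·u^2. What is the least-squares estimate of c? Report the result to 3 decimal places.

c = 1.504

The normal system AᵀA·[m, c]ᵀ = Aᵀw is [[122, 720]; [720, 5570]]·[m, c]ᵀ = [1210, 9128]ᵀ.
Eliminating c: 5570·(row 1) − 720·(row 2) gives 161140·m = 5570·1210 − 720·9128 = 167540, so m = 8377/8057.
Then c = (9128 − 720·(8377/8057))/5570 = 60604/40285.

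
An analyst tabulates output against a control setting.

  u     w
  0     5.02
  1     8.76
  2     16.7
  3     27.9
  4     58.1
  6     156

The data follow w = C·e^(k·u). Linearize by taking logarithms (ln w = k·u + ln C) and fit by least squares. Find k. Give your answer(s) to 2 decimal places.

k = 0.58

With ln wᵢ as the transformed response and uᵢ as the regressor:
Σu = 16.0000, Σ(u)² = 66.0000, Σln w = 19.0397, Σu·ln w = 64.3347.
Equations: 66.0000·k + 16.0000·ln C = 64.3347;  16.0000·k + 6·ln C = 19.0397.
Slope k = (n·Σu·ln w − Σu·Σln w)/(n·Σ(u)² − (Σu)²) = (6·64.3347 − 16.0000·19.0397)/140.0000 = 0.58124; ln C = (Σln w − k·Σu)/n = 1.62331.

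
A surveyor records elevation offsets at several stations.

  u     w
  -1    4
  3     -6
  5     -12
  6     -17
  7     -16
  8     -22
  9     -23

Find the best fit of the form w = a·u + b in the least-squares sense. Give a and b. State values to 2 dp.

a = -2.78, b = 1.53

AᵀA·[a, b]ᵀ = Aᵀw reads: 265·a + 37·b = -679;  37·a + 7·b = -92.
(Σu·u = 265, Σu = 37, Σ1 = 7, Σu·w = -679, Σw = -92.)
Δ = 265·7 − 37² = 486.
a = ((-679)·7 − 37·(-92))/486 = -1349/486; b = (265·(-92) − 37·(-679))/486 = 743/486.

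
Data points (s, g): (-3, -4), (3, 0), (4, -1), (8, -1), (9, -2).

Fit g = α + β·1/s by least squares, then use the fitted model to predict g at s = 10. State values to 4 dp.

ĝ = -1.5842

Entries of XᵀX: Σ1 = 5, Σ1/s = 35/72, Σ1/s·1/s = 1621/5184.
For Xᵀg: Σg = -8, Σ1/s·g = 53/72.
So XᵀX·[α, β]ᵀ = Xᵀg: [[5, 35/72]; [35/72, 1621/5184]]·[α, β]ᵀ = [-8, 53/72]ᵀ.
Δ = 5·(1621/5184) − (35/72)² = 215/162.
α = ((-8)·(1621/5184) − (35/72)·(53/72))/(215/162) = -14823/6880; β = (5·(53/72) − (35/72)·(-8))/(215/162) = 981/172.
At s = 10: ĝ = (-14823/6880)·(1) + (981/172)·(1/10) = -10899/6880.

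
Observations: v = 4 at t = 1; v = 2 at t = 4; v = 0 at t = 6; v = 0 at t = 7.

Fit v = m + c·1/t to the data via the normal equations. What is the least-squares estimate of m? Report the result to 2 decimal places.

The normal equations are: 4·m + (131/84)·c = 6;  (131/84)·m + (7837/7056)·c = 9/2.
(Σ1 = 4, Σ1/t = 131/84, Σ1/t·1/t = 7837/7056, Σv = 6, Σ1/t·v = 9/2.)
Eliminating c: (7837/7056)·(row 1) − (131/84)·(row 2) gives (4729/2352)·m = (7837/7056)·6 − (131/84)·(9/2) = -52/147, so m = -832/4729.
Then c = ((9/2) − (131/84)·(-832/4729))/(7837/7056) = 20328/4729.

m = -0.18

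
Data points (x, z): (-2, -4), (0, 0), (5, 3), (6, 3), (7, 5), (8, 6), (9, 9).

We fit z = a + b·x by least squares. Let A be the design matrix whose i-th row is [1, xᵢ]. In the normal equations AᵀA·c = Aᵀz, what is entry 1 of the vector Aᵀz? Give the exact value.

22

Entry 1 ↔ basis 1, so (Aᵀz)_{1} = Σᵢ zᵢ = (1)·(-4) + (1)·(0) + (1)·(3) + (1)·(3) + (1)·(5) + (1)·(6) + (1)·(9) = 22.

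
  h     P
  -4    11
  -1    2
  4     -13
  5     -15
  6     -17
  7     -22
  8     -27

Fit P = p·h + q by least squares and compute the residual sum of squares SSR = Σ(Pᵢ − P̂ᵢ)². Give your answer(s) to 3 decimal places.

SSR = 8.801

Compute the Gram sums: Σh·h = 207, Σh = 25, Σ1 = 7.
For AᵀP: Σh·P = -645, ΣP = -81.
AᵀA·[p, q]ᵀ = AᵀP becomes [[207, 25]; [25, 7]]·[p, q]ᵀ = [-645, -81]ᵀ.
det = 207·7 − 25² = 824.
p = ((-645)·7 − 25·(-81))/824 = -1245/412; q = (207·(-81) − 25·(-645))/824 = -321/412.
Residuals: -127/412, -25/103, -55/412, 183/206, 787/412, -7/103, -843/412; SSR = 1813/206.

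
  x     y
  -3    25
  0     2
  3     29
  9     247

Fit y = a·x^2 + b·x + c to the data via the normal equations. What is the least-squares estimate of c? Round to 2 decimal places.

Sums needed: Σx^2·x^2 = 6723, Σx^2·x = 729, Σx^2 = 99, Σx·x = 99, Σx = 9, Σ1 = 4.
For Aᵀy: Σx^2·y = 20493, Σx·y = 2235, Σy = 303.
AᵀA·[a, b, c]ᵀ = Aᵀy becomes [[6723, 729, 99]; [729, 99, 9]; [99, 9, 4]]·[a, b, c]ᵀ = [20493, 2235, 303]ᵀ.
Solving the 3×3 system (Gaussian elimination) gives a = 65/22, b = 241/330, c = 54/55.

c = 0.98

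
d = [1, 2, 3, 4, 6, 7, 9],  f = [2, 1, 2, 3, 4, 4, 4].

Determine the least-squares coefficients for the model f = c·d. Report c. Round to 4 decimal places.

The normal equations are: 196·c = 110.
Hence c = 110 / 196 ≈ 0.561224.

c = 0.5612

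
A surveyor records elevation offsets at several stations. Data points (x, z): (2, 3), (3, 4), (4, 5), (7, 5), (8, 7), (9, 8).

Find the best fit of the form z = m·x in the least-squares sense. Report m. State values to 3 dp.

From the data, Σx·x = 223.
For Mᵀz: Σx·z = 201.
MᵀM·[m]ᵀ = Mᵀz becomes [[223]]·[m]ᵀ = [201]ᵀ.
Hence m = 201 / 223 ≈ 0.901345.

m = 0.901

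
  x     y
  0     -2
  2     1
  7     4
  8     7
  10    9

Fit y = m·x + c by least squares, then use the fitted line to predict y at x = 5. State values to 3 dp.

ŷ = 3.388

Sums needed: Σx·x = 217, Σx = 27, Σ1 = 5.
For Mᵀy: Σx·y = 176, Σy = 19.
MᵀM·[m, c]ᵀ = Mᵀy becomes [[217, 27]; [27, 5]]·[m, c]ᵀ = [176, 19]ᵀ.
Δ = 217·5 − 27² = 356.
m = (176·5 − 27·19)/356 = 367/356; c = (217·19 − 27·176)/356 = -629/356.
At x = 5: ŷ = (367/356)·(5) + (-629/356)·(1) = 603/178.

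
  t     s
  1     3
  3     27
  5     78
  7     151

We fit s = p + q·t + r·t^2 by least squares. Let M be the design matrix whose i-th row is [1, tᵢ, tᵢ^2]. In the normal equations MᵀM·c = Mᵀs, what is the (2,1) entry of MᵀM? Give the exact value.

16

Row 2 ↔ basis t, column 1 ↔ basis 1, so (MᵀM)_{2,1} = Σᵢ t = (1)·(1) + (3)·(1) + (5)·(1) + (7)·(1) = 16.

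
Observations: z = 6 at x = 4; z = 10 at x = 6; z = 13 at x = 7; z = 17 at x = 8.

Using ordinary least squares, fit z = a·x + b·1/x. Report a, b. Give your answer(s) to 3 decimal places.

Entries of MᵀM: Σx·x = 165, Σx·1/x = 4, Σ1/x·1/x = 3565/28224.
Right-hand side: Σx·z = 311, Σ1/x·z = 1201/168.
Normal equations: [[165, 4]; [4, 3565/28224]]·[a, b]ᵀ = [311, 1201/168]ᵀ.
Eliminating b: (3565/28224)·(row 1) − 4·(row 2) gives (45547/9408)·a = (3565/28224)·311 − 4·(1201/168) = 301643/28224, so a = 301643/136641.
Then b = ((1201/168) − 4·(301643/136641))/(3565/28224) = -606312/45547.

a = 2.208, b = -13.312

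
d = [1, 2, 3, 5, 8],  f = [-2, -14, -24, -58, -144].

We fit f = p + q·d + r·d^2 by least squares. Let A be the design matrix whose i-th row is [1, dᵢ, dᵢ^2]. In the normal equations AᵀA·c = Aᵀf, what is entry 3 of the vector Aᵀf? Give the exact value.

-10940

Entry 3 ↔ basis d^2, so (Aᵀf)_{3} = Σᵢ (d^2)·fᵢ = (1)·(-2) + (4)·(-14) + (9)·(-24) + (25)·(-58) + (64)·(-144) = -10940.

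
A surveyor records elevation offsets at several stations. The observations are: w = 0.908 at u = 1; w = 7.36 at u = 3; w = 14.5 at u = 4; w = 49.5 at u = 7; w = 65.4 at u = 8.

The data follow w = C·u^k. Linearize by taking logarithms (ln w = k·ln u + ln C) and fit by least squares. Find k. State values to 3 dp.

k = 2.066

Linearized form: ln w = k·ln u + ln C. From the 5 transformed points,
Sums: Σln u = 6.5103, Σ(ln u)² = 11.2394, Σln w = 12.6562, Σln u·ln w = 22.1861.
Normal system: [[11.2394, 6.5103]; [6.5103, 5]]·[k, ln C]ᵀ = [22.1861, 12.6562]ᵀ.
Slope k = (n·Σln u·ln w − Σln u·Σln w)/(n·Σ(ln u)² − (Σln u)²) = (5·22.1861 − 6.5103·12.6562)/13.8136 = 2.06575; ln C = (Σln w − k·Σln u)/n = -0.15848.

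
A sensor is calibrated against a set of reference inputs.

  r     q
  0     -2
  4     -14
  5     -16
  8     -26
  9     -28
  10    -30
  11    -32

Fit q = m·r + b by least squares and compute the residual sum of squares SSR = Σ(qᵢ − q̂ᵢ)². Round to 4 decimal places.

SSR = 3.6250

Sums needed: Σr·r = 407, Σr = 47, Σ1 = 7.
Moment sums: Σr·q = -1248, Σq = -148.
det = 407·7 − 47² = 640.
m = ((-1248)·7 − 47·(-148))/640 = -89/32; b = (407·(-148) − 47·(-1248))/640 = -79/32.
Residuals: 15/32, -13/32, 3/8, -41/32, -1/2, 9/32, 17/16; SSR = 29/8.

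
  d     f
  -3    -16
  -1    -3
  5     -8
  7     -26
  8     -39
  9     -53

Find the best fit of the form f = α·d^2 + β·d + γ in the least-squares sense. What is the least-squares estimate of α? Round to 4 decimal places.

Sums needed: Σd^2·d^2 = 13765, Σd^2·d = 1681, Σd^2 = 229, Σd·d = 229, Σd = 25, Σ1 = 6.
Moment sums: Σd^2·f = -8410, Σd·f = -960, Σf = -145.
Row-reducing yields α = -1229/1212, β = 3701/1212, γ = 183/101.

α = -1.0140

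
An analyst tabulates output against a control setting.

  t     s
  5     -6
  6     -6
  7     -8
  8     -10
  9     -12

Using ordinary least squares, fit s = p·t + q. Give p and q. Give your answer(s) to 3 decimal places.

p = -1.600, q = 2.800

Forming MᵀM = [[255, 35]; [35, 5]] and Mᵀs = [-310, -42]ᵀ gives MᵀM·[p, q]ᵀ = Mᵀs.
Δ = 255·5 − 35² = 50.
p = ((-310)·5 − 35·(-42))/50 = -8/5; q = (255·(-42) − 35·(-310))/50 = 14/5.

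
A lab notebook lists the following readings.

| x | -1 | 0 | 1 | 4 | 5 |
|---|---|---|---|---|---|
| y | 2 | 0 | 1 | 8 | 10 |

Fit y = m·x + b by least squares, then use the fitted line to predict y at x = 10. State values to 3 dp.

The normal system AᵀA·[m, b]ᵀ = Aᵀy is [[43, 9]; [9, 5]]·[m, b]ᵀ = [81, 21]ᵀ.
Determinant 43·5 − 9² = 134.
m = (81·5 − 9·21)/134 = 108/67; b = (43·21 − 9·81)/134 = 87/67.
At x = 10: ŷ = (108/67)·(10) + (87/67)·(1) = 1167/67.

ŷ = 17.418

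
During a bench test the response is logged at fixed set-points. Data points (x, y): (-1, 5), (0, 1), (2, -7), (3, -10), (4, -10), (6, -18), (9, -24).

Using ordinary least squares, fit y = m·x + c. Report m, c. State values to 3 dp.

m = -2.884, c = 0.476

Sums needed: Σx·x = 147, Σx = 23, Σ1 = 7.
And Σx·y = -413, Σy = -63.
MᵀM·[m, c]ᵀ = Mᵀy becomes [[147, 23]; [23, 7]]·[m, c]ᵀ = [-413, -63]ᵀ.
Δ = 147·7 − 23² = 500.
m = ((-413)·7 − 23·(-63))/500 = -721/250; c = (147·(-63) − 23·(-413))/500 = 119/250.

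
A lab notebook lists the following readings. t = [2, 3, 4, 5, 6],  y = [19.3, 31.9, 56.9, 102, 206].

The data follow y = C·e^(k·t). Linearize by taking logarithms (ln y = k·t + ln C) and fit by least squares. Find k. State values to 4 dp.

k = 0.5898

Let Y = ln y. Fitting Y = k·t + ln C by least squares:
Σt = 20.0000, Σ(t)² = 90.0000, Σln y = 20.4169, Σt·ln y = 87.5653.
Equations: 90.0000·k + 20.0000·ln C = 87.5653;  20.0000·k + 5·ln C = 20.4169.
Δ = 90.0000·5 − (20.0000)² = 50.0000; k = (87.5653·5 − 20.0000·20.4169)/50.0000 = 0.58979, ln C = (90.0000·20.4169 − 20.0000·87.5653)/50.0000 = 1.72421.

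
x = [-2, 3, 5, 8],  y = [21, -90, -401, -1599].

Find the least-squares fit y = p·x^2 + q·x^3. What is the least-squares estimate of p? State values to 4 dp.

p = -1.0442

Sums needed: Σx^2·x^2 = 4818, Σx^2·x^3 = 36104, Σx^3·x^3 = 278562.
Right-hand side: Σx^2·y = -113087, Σx^3·y = -871411.
So MᵀM·[p, q]ᵀ = Mᵀy: [[4818, 36104]; [36104, 278562]]·[p, q]ᵀ = [-113087, -871411]ᵀ.
Δ = 4818·278562 − 36104² = 38612900.
p = ((-113087)·278562 − 36104·(-871411))/38612900 = -806363/772258; q = (4818·(-871411) − 36104·(-113087))/38612900 = -2311303/772258.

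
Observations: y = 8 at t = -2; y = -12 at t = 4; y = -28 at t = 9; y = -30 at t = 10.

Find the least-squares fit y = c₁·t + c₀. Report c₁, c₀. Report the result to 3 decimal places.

The normal equations are: 201·c₁ + 21·c₀ = -616;  21·c₁ + 4·c₀ = -62.
(Σt·t = 201, Σt = 21, Σ1 = 4, Σt·y = -616, Σy = -62.)
det = 201·4 − 21² = 363.
c₁ = ((-616)·4 − 21·(-62))/363 = -1162/363; c₀ = (201·(-62) − 21·(-616))/363 = 158/121.

c₁ = -3.201, c₀ = 1.306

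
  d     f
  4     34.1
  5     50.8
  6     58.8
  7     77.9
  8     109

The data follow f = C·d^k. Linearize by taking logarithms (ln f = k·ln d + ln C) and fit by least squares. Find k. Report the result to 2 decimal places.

With ln fᵢ as the transformed response and ln dᵢ as the regressor:
Over the data: Σln d = 8.8128, Σ(ln d)² = 15.8331, Σln f = 20.5781, Σln d·ln f = 36.7449.
Normal system: [[15.8331, 8.8128]; [8.8128, 5]]·[k, ln C]ᵀ = [36.7449, 20.5781]ᵀ.
Slope k = (n·Σln d·ln f − Σln d·Σln f)/(n·Σ(ln d)² − (Σln d)²) = (5·36.7449 − 8.8128·20.5781)/1.4995 = 1.58234; ln C = (Σln f − k·Σln d)/n = 1.32664.

k = 1.58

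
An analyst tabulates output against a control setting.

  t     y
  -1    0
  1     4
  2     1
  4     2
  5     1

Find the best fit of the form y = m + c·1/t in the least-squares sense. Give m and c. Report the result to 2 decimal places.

m = 1.28, c = 1.69

Setting ∂/∂m … = 0 gives: 5·m + (19/20)·c = 8;  (19/20)·m + (941/400)·c = 26/5.
(Σ1 = 5, Σ1/t = 19/20, Σ1/t·1/t = 941/400, Σy = 8, Σ1/t·y = 26/5.)
Determinant 5·(941/400) − (19/20)² = 543/50.
m = (8·(941/400) − (19/20)·(26/5))/(543/50) = 694/543; c = (5·(26/5) − (19/20)·8)/(543/50) = 920/543.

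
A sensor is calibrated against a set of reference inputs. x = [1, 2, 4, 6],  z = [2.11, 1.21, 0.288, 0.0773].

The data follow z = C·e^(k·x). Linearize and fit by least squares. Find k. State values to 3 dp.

With ln zᵢ as the transformed response and xᵢ as the regressor:
Sums: Σx = 13.0000, Σ(x)² = 57.0000, Σln z = -2.8675, Σx·ln z = -19.2116.
Normal system: [[57.0000, 13.0000]; [13.0000, 4]]·[k, ln C]ᵀ = [-19.2116, -2.8675]ᵀ.
Solving (det = 59.0000): k = -0.67065, ln C = 1.46273.

k = -0.671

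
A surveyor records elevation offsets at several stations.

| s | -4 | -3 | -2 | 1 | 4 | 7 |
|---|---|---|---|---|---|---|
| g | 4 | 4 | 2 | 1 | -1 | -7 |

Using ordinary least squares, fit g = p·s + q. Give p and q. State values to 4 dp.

p = -0.9144, q = 0.9572

The normal system MᵀM·[p, q]ᵀ = Mᵀg is [[95, 3]; [3, 6]]·[p, q]ᵀ = [-84, 3]ᵀ.
det = 95·6 − 3² = 561.
p = ((-84)·6 − 3·3)/561 = -171/187; q = (95·3 − 3·(-84))/561 = 179/187.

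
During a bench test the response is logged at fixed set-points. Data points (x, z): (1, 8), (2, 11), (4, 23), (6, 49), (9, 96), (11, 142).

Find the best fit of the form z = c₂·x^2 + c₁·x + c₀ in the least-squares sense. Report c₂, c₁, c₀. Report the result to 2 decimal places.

c₂ = 1.11, c₁ = 0.10, c₀ = 6.44

Normal-equation sums: Σx^2·x^2 = 22771, Σx^2·x = 2349, Σx^2 = 259, Σx·x = 259, Σx = 33, Σ1 = 6.
Moment sums: Σx^2·z = 27142, Σx·z = 2842, Σz = 329.
MᵀM·[c₂, c₁, c₀]ᵀ = Mᵀz becomes [[22771, 2349, 259]; [2349, 259, 33]; [259, 33, 6]]·[c₂, c₁, c₀]ᵀ = [27142, 2842, 329]ᵀ.
Inverting the 3×3 Gram matrix, [c₂, c₁, c₀]ᵀ = [72475/65384, 6527/65384, 105205/16346]ᵀ.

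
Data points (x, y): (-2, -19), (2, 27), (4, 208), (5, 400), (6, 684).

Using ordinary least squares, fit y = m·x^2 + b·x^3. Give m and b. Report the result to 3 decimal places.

m = 1.041, b = 2.992

MᵀM·[m, b]ᵀ = Mᵀy reads: 2209·m + 11925·b = 37984;  11925·m + 66505·b = 211424.
(Σx^2·x^2 = 2209, Σx^2·x^3 = 11925, Σx^3·x^3 = 66505, Σx^2·y = 37984, Σx^3·y = 211424.)
det = 2209·66505 − 11925² = 4703920.
m = (37984·66505 − 11925·211424)/4703920 = 61184/58799; b = (2209·211424 − 11925·37984)/4703920 = 879776/293995.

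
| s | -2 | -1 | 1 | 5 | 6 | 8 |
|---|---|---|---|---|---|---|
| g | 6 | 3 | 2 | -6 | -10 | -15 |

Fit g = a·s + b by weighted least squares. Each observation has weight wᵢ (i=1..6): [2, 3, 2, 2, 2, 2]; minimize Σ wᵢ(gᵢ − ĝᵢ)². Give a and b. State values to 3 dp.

Compute the Gram sums: Σwᵢ·s·s = 263, Σwᵢ·s = 33, Σwᵢ·1 = 13.
For AᵀWg: Σwᵢ·s·g = -449, Σwᵢ·g = -37.
Normal equations: [[263, 33]; [33, 13]]·[a, b]ᵀ = [-449, -37]ᵀ.
Determinant 263·13 − 33² = 2330.
a = ((-449)·13 − 33·(-37))/2330 = -2308/1165; b = (263·(-37) − 33·(-449))/2330 = 2543/1165.

a = -1.981, b = 2.183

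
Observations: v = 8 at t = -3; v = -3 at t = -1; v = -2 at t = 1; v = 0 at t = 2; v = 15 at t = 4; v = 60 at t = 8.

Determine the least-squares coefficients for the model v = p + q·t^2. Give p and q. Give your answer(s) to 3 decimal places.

p = -2.646, q = 0.988

Forming XᵀX = [[6, 95]; [95, 4451]] and Xᵀv = [78, 4147]ᵀ gives XᵀX·[p, q]ᵀ = Xᵀv.
Determinant 6·4451 − 95² = 17681.
p = (78·4451 − 95·4147)/17681 = -46787/17681; q = (6·4147 − 95·78)/17681 = 17472/17681.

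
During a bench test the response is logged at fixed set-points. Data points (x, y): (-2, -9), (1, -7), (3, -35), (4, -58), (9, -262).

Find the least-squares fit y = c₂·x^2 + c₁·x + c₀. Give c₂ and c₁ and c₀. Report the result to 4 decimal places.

c₂ = -2.9653, c₁ = -2.2374, c₀ = -1.6587

Sums needed: Σx^2·x^2 = 6915, Σx^2·x = 813, Σx^2 = 111, Σx·x = 111, Σx = 15, Σ1 = 5.
Right-hand side: Σx^2·y = -22508, Σx·y = -2684, Σy = -371.
Normal equations: [[6915, 813, 111]; [813, 111, 15]; [111, 15, 5]]·[c₂, c₁, c₀]ᵀ = [-22508, -2684, -371]ᵀ.
Row-reducing yields c₂ = -52183/17598, c₁ = -39373/17598, c₀ = -695/419.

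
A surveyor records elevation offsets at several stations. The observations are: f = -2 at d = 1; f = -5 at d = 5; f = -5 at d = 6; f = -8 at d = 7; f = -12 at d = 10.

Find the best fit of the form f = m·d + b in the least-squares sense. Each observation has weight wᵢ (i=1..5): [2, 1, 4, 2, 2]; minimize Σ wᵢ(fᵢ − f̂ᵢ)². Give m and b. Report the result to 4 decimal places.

Compute the Gram sums: Σwᵢ·d·d = 469, Σwᵢ·d = 65, Σwᵢ·1 = 11.
And Σwᵢ·d·f = -501, Σwᵢ·f = -69.
So MᵀWM·[m, b]ᵀ = MᵀWf: [[469, 65]; [65, 11]]·[m, b]ᵀ = [-501, -69]ᵀ.
Determinant 469·11 − 65² = 934.
m = ((-501)·11 − 65·(-69))/934 = -513/467; b = (469·(-69) − 65·(-501))/934 = 102/467.

m = -1.0985, b = 0.2184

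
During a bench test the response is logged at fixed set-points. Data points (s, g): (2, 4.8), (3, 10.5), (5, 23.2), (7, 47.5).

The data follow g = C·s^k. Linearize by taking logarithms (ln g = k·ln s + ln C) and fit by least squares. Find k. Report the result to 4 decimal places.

Linearized form: ln g = k·ln s + ln C. From the 4 transformed points,
Over the data: Σln s = 5.3471, Σ(ln s)² = 8.0643, Σln g = 10.9249, Σln s·ln g = 16.2435.
Normal system: [[8.0643, 5.3471]; [5.3471, 4]]·[k, ln C]ᵀ = [16.2435, 10.9249]ᵀ.
Slope k = (n·Σln s·ln g − Σln s·Σln g)/(n·Σ(ln s)² − (Σln s)²) = (4·16.2435 − 5.3471·10.9249)/3.6655 = 1.78898; ln C = (Σln g − k·Σln s)/n = 0.33975.

k = 1.7890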